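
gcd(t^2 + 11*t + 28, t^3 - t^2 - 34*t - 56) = t + 4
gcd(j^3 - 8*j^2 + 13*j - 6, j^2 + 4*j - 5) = j - 1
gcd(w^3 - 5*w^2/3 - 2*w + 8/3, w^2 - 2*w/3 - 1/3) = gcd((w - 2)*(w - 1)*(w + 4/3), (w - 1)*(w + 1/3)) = w - 1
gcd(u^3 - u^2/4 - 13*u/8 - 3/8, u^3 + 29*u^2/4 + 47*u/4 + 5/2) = u + 1/4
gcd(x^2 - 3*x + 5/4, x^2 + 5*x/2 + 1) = 1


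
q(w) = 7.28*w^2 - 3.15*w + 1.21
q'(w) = 14.56*w - 3.15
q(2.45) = 37.19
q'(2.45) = 32.52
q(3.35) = 72.36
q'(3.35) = 45.63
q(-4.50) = 162.80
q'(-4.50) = -68.67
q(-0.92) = 10.27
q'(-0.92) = -16.55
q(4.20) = 116.40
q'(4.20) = 58.00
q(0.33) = 0.96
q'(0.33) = 1.65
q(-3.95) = 127.24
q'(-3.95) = -60.66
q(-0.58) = 5.49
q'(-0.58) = -11.59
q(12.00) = 1011.73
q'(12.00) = 171.57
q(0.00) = 1.21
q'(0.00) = -3.15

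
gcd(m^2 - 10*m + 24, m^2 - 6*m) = m - 6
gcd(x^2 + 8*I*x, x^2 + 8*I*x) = x^2 + 8*I*x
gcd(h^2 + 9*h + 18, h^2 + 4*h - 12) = h + 6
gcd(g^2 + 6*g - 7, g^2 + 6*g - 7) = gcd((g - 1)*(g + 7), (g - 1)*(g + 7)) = g^2 + 6*g - 7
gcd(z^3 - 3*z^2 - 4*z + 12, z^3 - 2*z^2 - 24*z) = 1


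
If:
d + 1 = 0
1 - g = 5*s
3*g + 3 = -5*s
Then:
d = -1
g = -2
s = 3/5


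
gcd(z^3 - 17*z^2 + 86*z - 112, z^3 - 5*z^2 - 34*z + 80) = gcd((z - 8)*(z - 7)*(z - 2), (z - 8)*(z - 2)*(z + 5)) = z^2 - 10*z + 16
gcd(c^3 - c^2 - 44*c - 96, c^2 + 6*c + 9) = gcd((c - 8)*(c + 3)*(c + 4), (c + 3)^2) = c + 3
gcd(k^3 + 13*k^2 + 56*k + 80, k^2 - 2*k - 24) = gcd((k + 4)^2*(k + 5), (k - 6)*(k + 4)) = k + 4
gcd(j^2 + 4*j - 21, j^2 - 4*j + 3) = j - 3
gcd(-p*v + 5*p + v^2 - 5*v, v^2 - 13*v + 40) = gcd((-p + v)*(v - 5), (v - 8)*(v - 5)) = v - 5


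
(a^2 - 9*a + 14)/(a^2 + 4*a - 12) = (a - 7)/(a + 6)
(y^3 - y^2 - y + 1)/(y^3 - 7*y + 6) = (y^2 - 1)/(y^2 + y - 6)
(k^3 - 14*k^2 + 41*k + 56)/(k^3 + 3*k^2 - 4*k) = (k^3 - 14*k^2 + 41*k + 56)/(k*(k^2 + 3*k - 4))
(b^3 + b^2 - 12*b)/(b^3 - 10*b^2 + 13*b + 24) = b*(b + 4)/(b^2 - 7*b - 8)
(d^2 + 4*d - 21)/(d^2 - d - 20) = (-d^2 - 4*d + 21)/(-d^2 + d + 20)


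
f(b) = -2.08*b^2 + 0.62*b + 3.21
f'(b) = 0.62 - 4.16*b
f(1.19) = 1.00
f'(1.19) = -4.33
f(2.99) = -13.53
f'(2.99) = -11.82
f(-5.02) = -52.32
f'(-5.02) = 21.50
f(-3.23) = -20.49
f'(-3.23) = 14.06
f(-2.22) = -8.42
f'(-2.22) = 9.86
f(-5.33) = -59.19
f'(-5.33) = 22.79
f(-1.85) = -5.06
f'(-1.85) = 8.32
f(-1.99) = -6.26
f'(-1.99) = 8.90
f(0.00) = 3.21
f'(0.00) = 0.62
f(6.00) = -67.95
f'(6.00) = -24.34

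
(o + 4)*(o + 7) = o^2 + 11*o + 28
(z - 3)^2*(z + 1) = z^3 - 5*z^2 + 3*z + 9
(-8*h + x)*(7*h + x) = -56*h^2 - h*x + x^2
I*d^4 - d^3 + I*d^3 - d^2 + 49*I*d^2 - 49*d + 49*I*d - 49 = (d - 7*I)*(d + I)*(d + 7*I)*(I*d + I)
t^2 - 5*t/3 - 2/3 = (t - 2)*(t + 1/3)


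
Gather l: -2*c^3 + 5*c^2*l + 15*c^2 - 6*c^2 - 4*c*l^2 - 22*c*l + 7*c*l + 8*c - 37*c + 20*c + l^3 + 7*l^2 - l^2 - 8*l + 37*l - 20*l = -2*c^3 + 9*c^2 - 9*c + l^3 + l^2*(6 - 4*c) + l*(5*c^2 - 15*c + 9)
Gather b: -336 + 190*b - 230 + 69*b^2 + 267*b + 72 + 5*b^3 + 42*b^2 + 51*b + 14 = 5*b^3 + 111*b^2 + 508*b - 480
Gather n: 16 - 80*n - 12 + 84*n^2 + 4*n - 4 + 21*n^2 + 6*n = 105*n^2 - 70*n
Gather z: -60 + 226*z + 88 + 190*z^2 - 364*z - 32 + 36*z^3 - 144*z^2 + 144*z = 36*z^3 + 46*z^2 + 6*z - 4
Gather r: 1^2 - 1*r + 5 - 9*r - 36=-10*r - 30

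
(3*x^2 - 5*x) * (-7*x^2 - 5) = -21*x^4 + 35*x^3 - 15*x^2 + 25*x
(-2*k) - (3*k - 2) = 2 - 5*k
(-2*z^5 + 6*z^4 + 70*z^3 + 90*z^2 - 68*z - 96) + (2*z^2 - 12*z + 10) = -2*z^5 + 6*z^4 + 70*z^3 + 92*z^2 - 80*z - 86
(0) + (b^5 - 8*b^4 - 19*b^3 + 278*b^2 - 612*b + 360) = b^5 - 8*b^4 - 19*b^3 + 278*b^2 - 612*b + 360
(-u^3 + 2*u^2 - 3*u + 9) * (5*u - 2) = -5*u^4 + 12*u^3 - 19*u^2 + 51*u - 18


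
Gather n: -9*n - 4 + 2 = -9*n - 2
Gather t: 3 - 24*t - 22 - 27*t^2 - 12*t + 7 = -27*t^2 - 36*t - 12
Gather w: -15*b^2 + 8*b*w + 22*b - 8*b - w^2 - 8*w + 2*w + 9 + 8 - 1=-15*b^2 + 14*b - w^2 + w*(8*b - 6) + 16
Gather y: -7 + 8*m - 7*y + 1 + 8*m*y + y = 8*m + y*(8*m - 6) - 6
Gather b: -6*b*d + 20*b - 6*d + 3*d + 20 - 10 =b*(20 - 6*d) - 3*d + 10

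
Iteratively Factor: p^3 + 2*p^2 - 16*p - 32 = (p - 4)*(p^2 + 6*p + 8) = (p - 4)*(p + 2)*(p + 4)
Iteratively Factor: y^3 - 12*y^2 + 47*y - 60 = (y - 4)*(y^2 - 8*y + 15) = (y - 5)*(y - 4)*(y - 3)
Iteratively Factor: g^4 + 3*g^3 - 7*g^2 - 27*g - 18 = (g + 2)*(g^3 + g^2 - 9*g - 9) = (g + 1)*(g + 2)*(g^2 - 9) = (g - 3)*(g + 1)*(g + 2)*(g + 3)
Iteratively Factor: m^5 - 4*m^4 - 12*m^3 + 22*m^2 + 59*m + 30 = (m - 5)*(m^4 + m^3 - 7*m^2 - 13*m - 6) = (m - 5)*(m + 1)*(m^3 - 7*m - 6) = (m - 5)*(m + 1)*(m + 2)*(m^2 - 2*m - 3) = (m - 5)*(m - 3)*(m + 1)*(m + 2)*(m + 1)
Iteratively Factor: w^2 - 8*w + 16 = (w - 4)*(w - 4)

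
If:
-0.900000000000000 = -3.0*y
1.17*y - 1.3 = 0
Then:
No Solution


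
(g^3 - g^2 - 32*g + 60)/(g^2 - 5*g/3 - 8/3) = 3*(-g^3 + g^2 + 32*g - 60)/(-3*g^2 + 5*g + 8)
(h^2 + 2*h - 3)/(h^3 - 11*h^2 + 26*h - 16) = (h + 3)/(h^2 - 10*h + 16)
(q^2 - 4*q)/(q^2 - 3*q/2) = 2*(q - 4)/(2*q - 3)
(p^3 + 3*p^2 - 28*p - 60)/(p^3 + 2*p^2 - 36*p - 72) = (p - 5)/(p - 6)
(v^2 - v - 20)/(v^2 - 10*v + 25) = (v + 4)/(v - 5)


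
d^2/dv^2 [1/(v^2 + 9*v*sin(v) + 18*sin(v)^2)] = ((v^2 + 9*v*sin(v) + 18*sin(v)^2)*(9*v*sin(v) + 72*sin(v)^2 - 18*cos(v) - 38) + 2*(9*v*cos(v) + 2*v + 9*sin(v) + 18*sin(2*v))^2)/((v + 3*sin(v))^3*(v + 6*sin(v))^3)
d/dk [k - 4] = 1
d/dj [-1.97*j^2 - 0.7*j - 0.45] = -3.94*j - 0.7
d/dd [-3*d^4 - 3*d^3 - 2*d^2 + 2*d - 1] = -12*d^3 - 9*d^2 - 4*d + 2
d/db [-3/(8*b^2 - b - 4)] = 3*(16*b - 1)/(-8*b^2 + b + 4)^2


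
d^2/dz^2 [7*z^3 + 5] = 42*z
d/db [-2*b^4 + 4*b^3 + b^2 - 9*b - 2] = -8*b^3 + 12*b^2 + 2*b - 9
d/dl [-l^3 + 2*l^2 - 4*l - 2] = -3*l^2 + 4*l - 4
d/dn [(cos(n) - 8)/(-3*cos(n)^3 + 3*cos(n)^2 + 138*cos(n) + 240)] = -(2*cos(n) + 7)*sin(n)/(3*(cos(n) + 2)^2*(cos(n) + 5)^2)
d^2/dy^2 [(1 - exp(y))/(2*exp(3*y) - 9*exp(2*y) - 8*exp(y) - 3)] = (-16*exp(6*y) + 90*exp(5*y) - 343*exp(4*y) + 286*exp(3*y) + 432*exp(2*y) - 20*exp(y) - 33)*exp(y)/(8*exp(9*y) - 108*exp(8*y) + 390*exp(7*y) + 99*exp(6*y) - 1236*exp(5*y) - 2169*exp(4*y) - 1754*exp(3*y) - 819*exp(2*y) - 216*exp(y) - 27)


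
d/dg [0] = 0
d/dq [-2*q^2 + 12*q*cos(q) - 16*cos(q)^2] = -12*q*sin(q) - 4*q + 16*sin(2*q) + 12*cos(q)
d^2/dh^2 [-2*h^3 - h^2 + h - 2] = -12*h - 2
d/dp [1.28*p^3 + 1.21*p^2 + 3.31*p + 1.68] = 3.84*p^2 + 2.42*p + 3.31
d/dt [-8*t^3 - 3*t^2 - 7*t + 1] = -24*t^2 - 6*t - 7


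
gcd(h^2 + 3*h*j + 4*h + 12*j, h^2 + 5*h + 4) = h + 4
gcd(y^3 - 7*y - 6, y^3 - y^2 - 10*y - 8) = y^2 + 3*y + 2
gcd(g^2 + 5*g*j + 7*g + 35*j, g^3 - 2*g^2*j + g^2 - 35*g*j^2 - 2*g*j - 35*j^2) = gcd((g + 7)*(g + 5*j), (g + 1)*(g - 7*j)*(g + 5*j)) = g + 5*j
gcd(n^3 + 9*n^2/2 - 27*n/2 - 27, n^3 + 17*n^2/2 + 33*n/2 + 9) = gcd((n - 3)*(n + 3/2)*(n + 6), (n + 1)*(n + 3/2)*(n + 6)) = n^2 + 15*n/2 + 9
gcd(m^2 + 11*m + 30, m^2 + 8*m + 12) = m + 6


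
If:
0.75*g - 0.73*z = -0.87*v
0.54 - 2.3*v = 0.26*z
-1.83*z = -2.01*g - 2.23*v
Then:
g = -0.08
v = 0.22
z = 0.17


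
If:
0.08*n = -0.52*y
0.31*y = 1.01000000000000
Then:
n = -21.18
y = 3.26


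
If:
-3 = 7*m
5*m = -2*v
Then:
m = -3/7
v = 15/14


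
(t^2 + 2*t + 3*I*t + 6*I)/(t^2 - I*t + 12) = (t + 2)/(t - 4*I)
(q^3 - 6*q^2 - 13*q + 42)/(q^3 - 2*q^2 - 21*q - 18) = (q^2 - 9*q + 14)/(q^2 - 5*q - 6)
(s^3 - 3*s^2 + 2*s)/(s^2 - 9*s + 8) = s*(s - 2)/(s - 8)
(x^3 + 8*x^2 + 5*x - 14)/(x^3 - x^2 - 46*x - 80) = (x^2 + 6*x - 7)/(x^2 - 3*x - 40)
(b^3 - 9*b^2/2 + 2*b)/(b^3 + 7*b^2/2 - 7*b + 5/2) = b*(b - 4)/(b^2 + 4*b - 5)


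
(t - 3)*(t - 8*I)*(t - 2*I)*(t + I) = t^4 - 3*t^3 - 9*I*t^3 - 6*t^2 + 27*I*t^2 + 18*t - 16*I*t + 48*I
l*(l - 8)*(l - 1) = l^3 - 9*l^2 + 8*l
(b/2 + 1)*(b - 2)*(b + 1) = b^3/2 + b^2/2 - 2*b - 2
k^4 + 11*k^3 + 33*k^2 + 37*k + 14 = (k + 1)^2*(k + 2)*(k + 7)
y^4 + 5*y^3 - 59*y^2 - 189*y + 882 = (y - 6)*(y - 3)*(y + 7)^2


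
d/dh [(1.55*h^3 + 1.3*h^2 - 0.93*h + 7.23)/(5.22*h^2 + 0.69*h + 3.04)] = (8.091*h^4 + 2.139*h^3 + 19.8876*h^2 - 67.5772*h - 7.8159)/(27.2484*h^4 + 7.2036*h^3 + 32.2137*h^2 + 4.1952*h + 9.2416)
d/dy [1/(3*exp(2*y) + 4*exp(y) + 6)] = (-6*exp(y) - 4)*exp(y)/(3*exp(2*y) + 4*exp(y) + 6)^2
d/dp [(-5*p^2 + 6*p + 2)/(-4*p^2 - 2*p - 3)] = 2*(17*p^2 + 23*p - 7)/(16*p^4 + 16*p^3 + 28*p^2 + 12*p + 9)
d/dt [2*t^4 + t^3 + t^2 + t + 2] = 8*t^3 + 3*t^2 + 2*t + 1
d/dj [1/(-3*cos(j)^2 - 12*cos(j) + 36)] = -2*(cos(j) + 2)*sin(j)/(3*(cos(j)^2 + 4*cos(j) - 12)^2)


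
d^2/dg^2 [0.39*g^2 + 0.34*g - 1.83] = 0.780000000000000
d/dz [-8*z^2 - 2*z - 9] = -16*z - 2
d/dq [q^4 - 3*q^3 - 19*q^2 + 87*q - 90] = 4*q^3 - 9*q^2 - 38*q + 87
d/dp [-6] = 0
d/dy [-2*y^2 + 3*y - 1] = 3 - 4*y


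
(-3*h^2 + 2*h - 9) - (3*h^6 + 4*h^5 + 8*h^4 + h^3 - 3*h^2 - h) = -3*h^6 - 4*h^5 - 8*h^4 - h^3 + 3*h - 9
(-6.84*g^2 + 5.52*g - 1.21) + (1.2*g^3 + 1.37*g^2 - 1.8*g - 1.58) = 1.2*g^3 - 5.47*g^2 + 3.72*g - 2.79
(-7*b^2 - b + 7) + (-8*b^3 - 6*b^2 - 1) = -8*b^3 - 13*b^2 - b + 6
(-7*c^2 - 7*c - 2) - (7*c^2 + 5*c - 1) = -14*c^2 - 12*c - 1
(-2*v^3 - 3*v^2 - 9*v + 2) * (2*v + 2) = -4*v^4 - 10*v^3 - 24*v^2 - 14*v + 4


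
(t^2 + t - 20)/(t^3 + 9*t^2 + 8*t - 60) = (t - 4)/(t^2 + 4*t - 12)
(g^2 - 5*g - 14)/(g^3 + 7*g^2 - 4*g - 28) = (g - 7)/(g^2 + 5*g - 14)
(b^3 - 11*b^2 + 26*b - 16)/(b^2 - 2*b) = b - 9 + 8/b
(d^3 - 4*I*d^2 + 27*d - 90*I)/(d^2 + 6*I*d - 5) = (d^2 - 9*I*d - 18)/(d + I)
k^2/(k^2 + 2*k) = k/(k + 2)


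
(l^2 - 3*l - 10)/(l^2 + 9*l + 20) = (l^2 - 3*l - 10)/(l^2 + 9*l + 20)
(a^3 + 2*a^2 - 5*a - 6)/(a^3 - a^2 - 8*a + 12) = (a + 1)/(a - 2)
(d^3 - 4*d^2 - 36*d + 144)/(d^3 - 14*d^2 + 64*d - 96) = (d + 6)/(d - 4)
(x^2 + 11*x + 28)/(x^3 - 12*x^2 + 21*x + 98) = (x^2 + 11*x + 28)/(x^3 - 12*x^2 + 21*x + 98)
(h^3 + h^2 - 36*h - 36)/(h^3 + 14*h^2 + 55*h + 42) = (h - 6)/(h + 7)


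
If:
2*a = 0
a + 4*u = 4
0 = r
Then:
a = 0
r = 0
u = 1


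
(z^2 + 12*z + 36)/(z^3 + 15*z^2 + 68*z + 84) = (z + 6)/(z^2 + 9*z + 14)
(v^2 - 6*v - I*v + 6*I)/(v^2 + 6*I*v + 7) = (v - 6)/(v + 7*I)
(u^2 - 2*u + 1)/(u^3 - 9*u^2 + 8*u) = (u - 1)/(u*(u - 8))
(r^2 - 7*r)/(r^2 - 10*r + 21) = r/(r - 3)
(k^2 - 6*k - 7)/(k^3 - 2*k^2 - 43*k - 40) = (k - 7)/(k^2 - 3*k - 40)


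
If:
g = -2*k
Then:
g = -2*k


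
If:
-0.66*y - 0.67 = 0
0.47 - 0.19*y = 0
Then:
No Solution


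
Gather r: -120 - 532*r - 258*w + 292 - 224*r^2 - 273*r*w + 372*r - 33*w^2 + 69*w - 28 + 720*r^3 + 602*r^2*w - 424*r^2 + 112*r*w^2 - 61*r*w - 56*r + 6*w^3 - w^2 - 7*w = 720*r^3 + r^2*(602*w - 648) + r*(112*w^2 - 334*w - 216) + 6*w^3 - 34*w^2 - 196*w + 144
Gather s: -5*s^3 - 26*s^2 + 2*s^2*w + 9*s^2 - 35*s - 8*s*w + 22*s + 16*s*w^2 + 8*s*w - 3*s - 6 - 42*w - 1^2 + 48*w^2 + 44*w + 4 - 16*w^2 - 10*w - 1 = -5*s^3 + s^2*(2*w - 17) + s*(16*w^2 - 16) + 32*w^2 - 8*w - 4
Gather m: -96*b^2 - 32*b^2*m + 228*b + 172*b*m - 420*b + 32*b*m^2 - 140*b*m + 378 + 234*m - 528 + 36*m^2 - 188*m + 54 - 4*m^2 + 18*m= -96*b^2 - 192*b + m^2*(32*b + 32) + m*(-32*b^2 + 32*b + 64) - 96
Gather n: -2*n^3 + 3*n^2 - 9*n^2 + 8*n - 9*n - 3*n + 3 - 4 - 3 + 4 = -2*n^3 - 6*n^2 - 4*n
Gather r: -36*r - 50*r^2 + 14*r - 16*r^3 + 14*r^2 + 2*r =-16*r^3 - 36*r^2 - 20*r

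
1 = 1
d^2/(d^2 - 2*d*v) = d/(d - 2*v)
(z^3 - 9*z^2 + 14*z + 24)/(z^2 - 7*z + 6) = (z^2 - 3*z - 4)/(z - 1)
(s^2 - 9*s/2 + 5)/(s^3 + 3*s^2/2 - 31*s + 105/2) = (s - 2)/(s^2 + 4*s - 21)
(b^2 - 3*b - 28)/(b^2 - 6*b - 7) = (b + 4)/(b + 1)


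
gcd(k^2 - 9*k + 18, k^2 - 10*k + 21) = k - 3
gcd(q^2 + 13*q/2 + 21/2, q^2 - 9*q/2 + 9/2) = 1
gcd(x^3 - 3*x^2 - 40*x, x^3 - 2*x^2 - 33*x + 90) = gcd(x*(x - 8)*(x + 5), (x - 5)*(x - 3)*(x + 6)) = 1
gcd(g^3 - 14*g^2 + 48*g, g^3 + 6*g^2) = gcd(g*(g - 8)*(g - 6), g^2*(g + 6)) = g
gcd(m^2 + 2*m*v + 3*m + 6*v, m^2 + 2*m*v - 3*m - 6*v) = m + 2*v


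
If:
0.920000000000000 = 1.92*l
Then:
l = 0.48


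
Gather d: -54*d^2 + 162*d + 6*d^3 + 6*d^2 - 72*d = 6*d^3 - 48*d^2 + 90*d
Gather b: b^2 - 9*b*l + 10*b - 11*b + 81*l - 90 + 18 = b^2 + b*(-9*l - 1) + 81*l - 72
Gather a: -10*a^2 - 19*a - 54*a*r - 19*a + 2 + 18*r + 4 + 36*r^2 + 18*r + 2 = -10*a^2 + a*(-54*r - 38) + 36*r^2 + 36*r + 8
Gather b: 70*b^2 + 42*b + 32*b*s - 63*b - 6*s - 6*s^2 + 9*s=70*b^2 + b*(32*s - 21) - 6*s^2 + 3*s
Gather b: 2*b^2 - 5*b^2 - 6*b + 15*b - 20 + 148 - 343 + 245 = -3*b^2 + 9*b + 30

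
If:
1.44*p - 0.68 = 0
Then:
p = 0.47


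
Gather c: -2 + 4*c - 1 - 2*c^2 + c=-2*c^2 + 5*c - 3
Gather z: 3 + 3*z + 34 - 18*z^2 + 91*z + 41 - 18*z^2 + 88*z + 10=-36*z^2 + 182*z + 88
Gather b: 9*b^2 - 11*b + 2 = 9*b^2 - 11*b + 2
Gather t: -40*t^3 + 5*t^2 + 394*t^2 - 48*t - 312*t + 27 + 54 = -40*t^3 + 399*t^2 - 360*t + 81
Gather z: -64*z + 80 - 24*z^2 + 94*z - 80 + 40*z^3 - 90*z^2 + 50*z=40*z^3 - 114*z^2 + 80*z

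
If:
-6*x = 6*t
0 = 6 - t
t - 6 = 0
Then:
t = 6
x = -6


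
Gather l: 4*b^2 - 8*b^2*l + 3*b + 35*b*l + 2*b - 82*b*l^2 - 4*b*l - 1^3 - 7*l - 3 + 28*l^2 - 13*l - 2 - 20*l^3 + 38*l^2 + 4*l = 4*b^2 + 5*b - 20*l^3 + l^2*(66 - 82*b) + l*(-8*b^2 + 31*b - 16) - 6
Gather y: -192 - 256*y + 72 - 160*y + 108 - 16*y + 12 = -432*y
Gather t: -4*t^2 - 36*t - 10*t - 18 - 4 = -4*t^2 - 46*t - 22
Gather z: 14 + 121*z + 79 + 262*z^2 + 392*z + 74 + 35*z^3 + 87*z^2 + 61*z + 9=35*z^3 + 349*z^2 + 574*z + 176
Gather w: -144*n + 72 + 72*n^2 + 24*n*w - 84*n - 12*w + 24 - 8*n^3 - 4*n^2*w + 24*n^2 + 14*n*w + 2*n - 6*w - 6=-8*n^3 + 96*n^2 - 226*n + w*(-4*n^2 + 38*n - 18) + 90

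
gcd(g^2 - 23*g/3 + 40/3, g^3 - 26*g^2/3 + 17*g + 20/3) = g - 5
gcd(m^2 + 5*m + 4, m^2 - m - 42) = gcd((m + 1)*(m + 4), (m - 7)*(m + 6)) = 1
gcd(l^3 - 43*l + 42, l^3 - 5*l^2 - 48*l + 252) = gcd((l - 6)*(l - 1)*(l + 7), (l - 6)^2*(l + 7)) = l^2 + l - 42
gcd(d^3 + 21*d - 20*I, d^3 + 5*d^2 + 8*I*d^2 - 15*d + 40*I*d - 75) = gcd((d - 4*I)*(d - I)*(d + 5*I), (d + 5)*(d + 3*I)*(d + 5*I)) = d + 5*I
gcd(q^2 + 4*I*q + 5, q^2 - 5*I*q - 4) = q - I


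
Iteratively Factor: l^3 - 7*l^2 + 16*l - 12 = (l - 2)*(l^2 - 5*l + 6) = (l - 3)*(l - 2)*(l - 2)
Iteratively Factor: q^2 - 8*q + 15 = (q - 3)*(q - 5)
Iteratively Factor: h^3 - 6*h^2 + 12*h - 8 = (h - 2)*(h^2 - 4*h + 4) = (h - 2)^2*(h - 2)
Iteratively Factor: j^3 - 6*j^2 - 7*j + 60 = (j - 5)*(j^2 - j - 12) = (j - 5)*(j - 4)*(j + 3)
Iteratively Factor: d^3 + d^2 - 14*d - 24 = (d + 2)*(d^2 - d - 12) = (d + 2)*(d + 3)*(d - 4)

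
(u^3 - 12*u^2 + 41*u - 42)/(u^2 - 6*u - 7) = (u^2 - 5*u + 6)/(u + 1)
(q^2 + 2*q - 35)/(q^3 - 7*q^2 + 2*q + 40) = (q + 7)/(q^2 - 2*q - 8)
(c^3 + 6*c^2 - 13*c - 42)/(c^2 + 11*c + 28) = (c^2 - c - 6)/(c + 4)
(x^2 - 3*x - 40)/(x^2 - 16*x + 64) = (x + 5)/(x - 8)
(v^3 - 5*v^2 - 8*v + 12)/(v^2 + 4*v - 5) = (v^2 - 4*v - 12)/(v + 5)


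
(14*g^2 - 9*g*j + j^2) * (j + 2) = 14*g^2*j + 28*g^2 - 9*g*j^2 - 18*g*j + j^3 + 2*j^2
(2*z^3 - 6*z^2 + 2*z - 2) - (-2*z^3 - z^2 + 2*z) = 4*z^3 - 5*z^2 - 2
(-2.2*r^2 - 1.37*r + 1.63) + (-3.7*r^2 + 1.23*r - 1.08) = -5.9*r^2 - 0.14*r + 0.55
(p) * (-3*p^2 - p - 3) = -3*p^3 - p^2 - 3*p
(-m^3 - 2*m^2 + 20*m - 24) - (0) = -m^3 - 2*m^2 + 20*m - 24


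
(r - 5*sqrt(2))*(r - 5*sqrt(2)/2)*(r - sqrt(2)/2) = r^3 - 8*sqrt(2)*r^2 + 65*r/2 - 25*sqrt(2)/2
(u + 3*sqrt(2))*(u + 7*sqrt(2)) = u^2 + 10*sqrt(2)*u + 42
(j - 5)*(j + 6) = j^2 + j - 30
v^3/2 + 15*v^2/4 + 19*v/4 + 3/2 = (v/2 + 1/2)*(v + 1/2)*(v + 6)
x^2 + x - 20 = (x - 4)*(x + 5)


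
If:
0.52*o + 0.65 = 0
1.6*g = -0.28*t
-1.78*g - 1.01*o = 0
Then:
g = 0.71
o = -1.25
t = -4.05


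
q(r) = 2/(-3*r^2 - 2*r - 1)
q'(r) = 2*(6*r + 2)/(-3*r^2 - 2*r - 1)^2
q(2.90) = -0.06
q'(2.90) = 0.04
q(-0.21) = -2.81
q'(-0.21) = 2.92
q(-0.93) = -1.15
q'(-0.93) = -2.38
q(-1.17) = -0.72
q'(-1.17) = -1.31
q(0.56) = -0.65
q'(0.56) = 1.14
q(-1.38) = -0.51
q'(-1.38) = -0.80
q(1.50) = -0.19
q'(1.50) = 0.19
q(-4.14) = -0.05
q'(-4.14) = -0.02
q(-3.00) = -0.09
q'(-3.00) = -0.07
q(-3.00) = -0.09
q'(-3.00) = -0.07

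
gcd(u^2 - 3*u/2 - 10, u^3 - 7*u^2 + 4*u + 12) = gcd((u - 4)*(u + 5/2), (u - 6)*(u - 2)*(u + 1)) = 1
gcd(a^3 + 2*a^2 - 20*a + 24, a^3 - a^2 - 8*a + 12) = a^2 - 4*a + 4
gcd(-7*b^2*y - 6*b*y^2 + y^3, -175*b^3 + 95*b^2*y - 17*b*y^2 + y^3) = -7*b + y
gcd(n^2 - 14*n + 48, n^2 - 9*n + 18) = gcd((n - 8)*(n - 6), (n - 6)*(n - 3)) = n - 6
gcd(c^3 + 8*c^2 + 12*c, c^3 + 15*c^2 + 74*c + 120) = c + 6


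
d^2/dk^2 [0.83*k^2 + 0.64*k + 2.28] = 1.66000000000000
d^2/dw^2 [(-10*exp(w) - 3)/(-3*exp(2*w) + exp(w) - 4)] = (90*exp(4*w) + 138*exp(3*w) - 747*exp(2*w) - 101*exp(w) + 172)*exp(w)/(27*exp(6*w) - 27*exp(5*w) + 117*exp(4*w) - 73*exp(3*w) + 156*exp(2*w) - 48*exp(w) + 64)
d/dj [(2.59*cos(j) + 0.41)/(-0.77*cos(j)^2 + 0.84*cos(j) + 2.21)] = (1.9943*sin(j)^2 - 0.6314*cos(j) - 7.3738)*sin(j)/(-0.77*cos(j)^2 + 0.84*cos(j) + 2.21)^2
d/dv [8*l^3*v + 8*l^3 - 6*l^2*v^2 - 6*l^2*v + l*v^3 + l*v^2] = l*(8*l^2 - 12*l*v - 6*l + 3*v^2 + 2*v)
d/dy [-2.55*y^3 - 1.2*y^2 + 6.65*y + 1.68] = -7.65*y^2 - 2.4*y + 6.65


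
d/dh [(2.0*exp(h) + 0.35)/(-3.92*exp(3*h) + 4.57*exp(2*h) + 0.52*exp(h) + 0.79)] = (15.68*exp(3*h) - 5.024*exp(2*h) - 3.199*exp(h) + 1.398)*exp(h)/(15.3664*exp(6*h) - 35.8288*exp(5*h) + 16.8081*exp(4*h) - 1.4408*exp(3*h) + 7.491*exp(2*h) + 0.8216*exp(h) + 0.6241)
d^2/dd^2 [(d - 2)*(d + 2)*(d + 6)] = 6*d + 12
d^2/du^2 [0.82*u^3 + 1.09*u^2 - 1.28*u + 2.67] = 4.92*u + 2.18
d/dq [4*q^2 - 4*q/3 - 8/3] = 8*q - 4/3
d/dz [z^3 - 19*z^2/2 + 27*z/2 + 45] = 3*z^2 - 19*z + 27/2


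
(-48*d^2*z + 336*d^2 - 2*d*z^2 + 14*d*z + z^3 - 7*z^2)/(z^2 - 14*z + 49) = (-48*d^2 - 2*d*z + z^2)/(z - 7)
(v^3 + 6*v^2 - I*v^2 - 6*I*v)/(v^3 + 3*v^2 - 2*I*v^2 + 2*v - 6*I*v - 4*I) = v*(v^2 + v*(6 - I) - 6*I)/(v^3 + v^2*(3 - 2*I) + 2*v*(1 - 3*I) - 4*I)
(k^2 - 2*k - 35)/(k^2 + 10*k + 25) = (k - 7)/(k + 5)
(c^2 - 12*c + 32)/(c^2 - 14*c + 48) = (c - 4)/(c - 6)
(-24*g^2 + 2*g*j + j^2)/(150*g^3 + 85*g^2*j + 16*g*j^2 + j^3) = (-4*g + j)/(25*g^2 + 10*g*j + j^2)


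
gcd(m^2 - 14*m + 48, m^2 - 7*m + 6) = m - 6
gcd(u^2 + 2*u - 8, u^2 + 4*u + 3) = 1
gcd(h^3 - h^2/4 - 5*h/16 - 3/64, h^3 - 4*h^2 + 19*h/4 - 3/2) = 1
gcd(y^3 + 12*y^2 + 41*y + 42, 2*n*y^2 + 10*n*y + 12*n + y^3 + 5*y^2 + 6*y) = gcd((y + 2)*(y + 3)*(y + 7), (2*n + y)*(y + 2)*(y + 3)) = y^2 + 5*y + 6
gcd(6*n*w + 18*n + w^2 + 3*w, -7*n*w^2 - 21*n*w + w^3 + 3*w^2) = w + 3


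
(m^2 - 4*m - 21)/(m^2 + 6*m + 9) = (m - 7)/(m + 3)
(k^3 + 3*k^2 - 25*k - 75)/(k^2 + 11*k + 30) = (k^2 - 2*k - 15)/(k + 6)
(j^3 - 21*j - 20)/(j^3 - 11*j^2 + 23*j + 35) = (j + 4)/(j - 7)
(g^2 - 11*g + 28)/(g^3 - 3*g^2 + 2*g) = (g^2 - 11*g + 28)/(g*(g^2 - 3*g + 2))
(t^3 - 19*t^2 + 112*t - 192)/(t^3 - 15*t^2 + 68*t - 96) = (t - 8)/(t - 4)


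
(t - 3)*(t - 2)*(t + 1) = t^3 - 4*t^2 + t + 6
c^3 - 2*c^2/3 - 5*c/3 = c*(c - 5/3)*(c + 1)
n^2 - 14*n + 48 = (n - 8)*(n - 6)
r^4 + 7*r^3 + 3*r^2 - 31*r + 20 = (r - 1)^2*(r + 4)*(r + 5)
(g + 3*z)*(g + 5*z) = g^2 + 8*g*z + 15*z^2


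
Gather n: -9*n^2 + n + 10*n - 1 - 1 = -9*n^2 + 11*n - 2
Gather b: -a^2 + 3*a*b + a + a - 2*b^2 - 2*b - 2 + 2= -a^2 + 2*a - 2*b^2 + b*(3*a - 2)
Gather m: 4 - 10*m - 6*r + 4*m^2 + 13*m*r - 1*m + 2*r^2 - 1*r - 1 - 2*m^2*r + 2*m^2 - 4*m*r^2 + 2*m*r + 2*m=m^2*(6 - 2*r) + m*(-4*r^2 + 15*r - 9) + 2*r^2 - 7*r + 3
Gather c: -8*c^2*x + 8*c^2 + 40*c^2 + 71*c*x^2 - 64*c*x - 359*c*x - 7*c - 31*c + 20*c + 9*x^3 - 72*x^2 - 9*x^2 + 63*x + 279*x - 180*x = c^2*(48 - 8*x) + c*(71*x^2 - 423*x - 18) + 9*x^3 - 81*x^2 + 162*x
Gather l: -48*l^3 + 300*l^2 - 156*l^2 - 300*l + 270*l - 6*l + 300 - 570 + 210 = -48*l^3 + 144*l^2 - 36*l - 60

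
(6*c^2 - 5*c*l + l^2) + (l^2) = 6*c^2 - 5*c*l + 2*l^2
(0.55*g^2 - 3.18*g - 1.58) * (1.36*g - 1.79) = 0.748*g^3 - 5.3093*g^2 + 3.5434*g + 2.8282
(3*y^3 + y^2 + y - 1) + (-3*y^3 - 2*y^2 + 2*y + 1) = -y^2 + 3*y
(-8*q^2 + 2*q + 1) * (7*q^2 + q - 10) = -56*q^4 + 6*q^3 + 89*q^2 - 19*q - 10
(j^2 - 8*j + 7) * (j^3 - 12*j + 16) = j^5 - 8*j^4 - 5*j^3 + 112*j^2 - 212*j + 112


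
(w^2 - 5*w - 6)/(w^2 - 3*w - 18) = (w + 1)/(w + 3)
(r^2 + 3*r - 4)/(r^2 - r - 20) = (r - 1)/(r - 5)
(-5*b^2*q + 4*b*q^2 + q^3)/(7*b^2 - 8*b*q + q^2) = q*(5*b + q)/(-7*b + q)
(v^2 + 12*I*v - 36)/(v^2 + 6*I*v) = (v + 6*I)/v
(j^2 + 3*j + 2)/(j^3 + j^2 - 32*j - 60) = (j + 1)/(j^2 - j - 30)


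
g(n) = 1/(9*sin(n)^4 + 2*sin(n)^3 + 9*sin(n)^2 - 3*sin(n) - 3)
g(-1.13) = 0.09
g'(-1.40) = 0.04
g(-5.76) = -0.69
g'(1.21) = -0.15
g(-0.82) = 0.17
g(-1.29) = 0.07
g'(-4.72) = -0.00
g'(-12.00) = -12.68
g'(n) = (-36*sin(n)^3*cos(n) - 6*sin(n)^2*cos(n) - 18*sin(n)*cos(n) + 3*cos(n))/(9*sin(n)^4 + 2*sin(n)^3 + 9*sin(n)^2 - 3*sin(n) - 3)^2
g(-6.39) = -0.39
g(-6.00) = -0.33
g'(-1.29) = 0.07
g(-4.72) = 0.07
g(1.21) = 0.09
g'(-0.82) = 0.55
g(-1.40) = 0.07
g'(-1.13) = 0.13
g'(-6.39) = 0.73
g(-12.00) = -1.04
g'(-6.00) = -0.34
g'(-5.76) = -4.99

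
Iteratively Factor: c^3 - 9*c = (c + 3)*(c^2 - 3*c) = c*(c + 3)*(c - 3)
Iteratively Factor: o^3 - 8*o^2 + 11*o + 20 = (o - 5)*(o^2 - 3*o - 4) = (o - 5)*(o - 4)*(o + 1)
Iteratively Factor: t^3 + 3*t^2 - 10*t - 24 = (t - 3)*(t^2 + 6*t + 8) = (t - 3)*(t + 4)*(t + 2)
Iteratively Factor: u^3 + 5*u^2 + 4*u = (u + 1)*(u^2 + 4*u) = (u + 1)*(u + 4)*(u)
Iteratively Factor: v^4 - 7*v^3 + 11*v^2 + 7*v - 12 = (v - 1)*(v^3 - 6*v^2 + 5*v + 12) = (v - 4)*(v - 1)*(v^2 - 2*v - 3) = (v - 4)*(v - 3)*(v - 1)*(v + 1)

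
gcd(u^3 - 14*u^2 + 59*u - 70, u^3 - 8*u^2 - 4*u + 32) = u - 2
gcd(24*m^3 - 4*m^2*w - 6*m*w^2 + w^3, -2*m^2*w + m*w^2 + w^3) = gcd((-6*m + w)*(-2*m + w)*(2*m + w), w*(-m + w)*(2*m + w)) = 2*m + w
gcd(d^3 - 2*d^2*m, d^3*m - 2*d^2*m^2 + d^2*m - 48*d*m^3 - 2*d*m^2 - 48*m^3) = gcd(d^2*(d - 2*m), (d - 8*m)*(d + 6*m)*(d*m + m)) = 1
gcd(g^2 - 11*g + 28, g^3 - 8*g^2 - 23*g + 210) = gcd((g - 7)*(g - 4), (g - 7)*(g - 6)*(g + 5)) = g - 7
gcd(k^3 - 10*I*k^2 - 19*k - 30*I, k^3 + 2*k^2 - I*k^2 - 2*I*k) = 1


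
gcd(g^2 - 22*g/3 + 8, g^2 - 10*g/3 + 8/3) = g - 4/3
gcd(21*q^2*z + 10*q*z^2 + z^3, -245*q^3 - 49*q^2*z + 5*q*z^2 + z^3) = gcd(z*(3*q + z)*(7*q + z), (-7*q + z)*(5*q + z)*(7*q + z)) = 7*q + z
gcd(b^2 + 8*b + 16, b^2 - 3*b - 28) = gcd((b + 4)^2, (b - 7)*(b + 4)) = b + 4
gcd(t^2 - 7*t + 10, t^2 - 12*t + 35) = t - 5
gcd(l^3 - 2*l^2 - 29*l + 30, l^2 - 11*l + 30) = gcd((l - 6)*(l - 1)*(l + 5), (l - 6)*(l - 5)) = l - 6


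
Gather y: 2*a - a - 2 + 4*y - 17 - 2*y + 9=a + 2*y - 10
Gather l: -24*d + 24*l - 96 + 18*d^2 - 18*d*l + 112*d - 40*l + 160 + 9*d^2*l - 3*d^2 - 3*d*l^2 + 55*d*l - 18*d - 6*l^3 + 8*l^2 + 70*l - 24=15*d^2 + 70*d - 6*l^3 + l^2*(8 - 3*d) + l*(9*d^2 + 37*d + 54) + 40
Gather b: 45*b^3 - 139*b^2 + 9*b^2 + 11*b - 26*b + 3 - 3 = 45*b^3 - 130*b^2 - 15*b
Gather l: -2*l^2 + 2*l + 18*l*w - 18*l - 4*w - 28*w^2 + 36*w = -2*l^2 + l*(18*w - 16) - 28*w^2 + 32*w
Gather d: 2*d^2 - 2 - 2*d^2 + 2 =0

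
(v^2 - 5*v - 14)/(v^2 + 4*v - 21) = (v^2 - 5*v - 14)/(v^2 + 4*v - 21)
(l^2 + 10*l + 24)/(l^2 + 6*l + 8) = (l + 6)/(l + 2)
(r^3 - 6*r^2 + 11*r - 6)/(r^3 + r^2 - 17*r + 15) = (r - 2)/(r + 5)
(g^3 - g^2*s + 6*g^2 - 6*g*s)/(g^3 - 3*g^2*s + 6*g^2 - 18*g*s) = (-g + s)/(-g + 3*s)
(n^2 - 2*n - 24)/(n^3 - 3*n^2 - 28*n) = (n - 6)/(n*(n - 7))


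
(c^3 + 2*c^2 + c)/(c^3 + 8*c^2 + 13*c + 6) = c/(c + 6)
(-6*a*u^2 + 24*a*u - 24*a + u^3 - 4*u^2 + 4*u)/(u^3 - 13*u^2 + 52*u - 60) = (-6*a*u + 12*a + u^2 - 2*u)/(u^2 - 11*u + 30)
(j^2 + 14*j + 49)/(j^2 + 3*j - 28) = (j + 7)/(j - 4)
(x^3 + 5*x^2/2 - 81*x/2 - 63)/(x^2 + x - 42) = x + 3/2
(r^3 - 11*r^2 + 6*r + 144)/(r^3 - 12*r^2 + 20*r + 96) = (r + 3)/(r + 2)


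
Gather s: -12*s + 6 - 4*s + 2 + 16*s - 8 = 0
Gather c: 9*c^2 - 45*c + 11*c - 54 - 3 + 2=9*c^2 - 34*c - 55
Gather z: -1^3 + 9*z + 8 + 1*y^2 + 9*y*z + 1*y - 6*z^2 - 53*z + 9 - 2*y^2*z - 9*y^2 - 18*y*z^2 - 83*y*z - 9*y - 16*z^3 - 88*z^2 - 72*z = -8*y^2 - 8*y - 16*z^3 + z^2*(-18*y - 94) + z*(-2*y^2 - 74*y - 116) + 16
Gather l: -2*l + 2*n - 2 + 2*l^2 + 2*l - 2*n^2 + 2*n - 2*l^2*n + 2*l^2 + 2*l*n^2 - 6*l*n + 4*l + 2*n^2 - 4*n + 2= l^2*(4 - 2*n) + l*(2*n^2 - 6*n + 4)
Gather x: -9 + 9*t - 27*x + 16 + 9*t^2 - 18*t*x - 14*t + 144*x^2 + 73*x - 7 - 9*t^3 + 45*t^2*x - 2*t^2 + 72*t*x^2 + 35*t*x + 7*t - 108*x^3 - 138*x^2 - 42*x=-9*t^3 + 7*t^2 + 2*t - 108*x^3 + x^2*(72*t + 6) + x*(45*t^2 + 17*t + 4)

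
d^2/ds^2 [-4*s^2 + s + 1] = -8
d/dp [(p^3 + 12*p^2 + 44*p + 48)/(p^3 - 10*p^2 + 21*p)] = 2*(-11*p^4 - 23*p^3 + 274*p^2 + 480*p - 504)/(p^2*(p^4 - 20*p^3 + 142*p^2 - 420*p + 441))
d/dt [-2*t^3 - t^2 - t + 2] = -6*t^2 - 2*t - 1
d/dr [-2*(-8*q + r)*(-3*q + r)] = 22*q - 4*r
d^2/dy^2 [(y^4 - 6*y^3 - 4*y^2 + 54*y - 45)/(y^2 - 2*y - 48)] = 2*(y^6 - 6*y^5 - 132*y^4 + 502*y^3 + 11385*y^2 - 33426*y - 16740)/(y^6 - 6*y^5 - 132*y^4 + 568*y^3 + 6336*y^2 - 13824*y - 110592)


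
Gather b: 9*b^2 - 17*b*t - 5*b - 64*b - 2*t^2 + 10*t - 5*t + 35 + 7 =9*b^2 + b*(-17*t - 69) - 2*t^2 + 5*t + 42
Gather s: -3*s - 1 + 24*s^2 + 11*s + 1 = 24*s^2 + 8*s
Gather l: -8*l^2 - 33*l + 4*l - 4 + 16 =-8*l^2 - 29*l + 12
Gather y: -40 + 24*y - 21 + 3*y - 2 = 27*y - 63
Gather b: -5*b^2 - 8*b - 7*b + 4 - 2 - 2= -5*b^2 - 15*b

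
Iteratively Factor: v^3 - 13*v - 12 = (v + 1)*(v^2 - v - 12) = (v + 1)*(v + 3)*(v - 4)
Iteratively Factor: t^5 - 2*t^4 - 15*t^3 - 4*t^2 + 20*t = (t + 2)*(t^4 - 4*t^3 - 7*t^2 + 10*t) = t*(t + 2)*(t^3 - 4*t^2 - 7*t + 10) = t*(t + 2)^2*(t^2 - 6*t + 5) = t*(t - 5)*(t + 2)^2*(t - 1)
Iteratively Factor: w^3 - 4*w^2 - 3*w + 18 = (w - 3)*(w^2 - w - 6) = (w - 3)^2*(w + 2)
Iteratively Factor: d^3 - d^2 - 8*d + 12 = (d - 2)*(d^2 + d - 6) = (d - 2)*(d + 3)*(d - 2)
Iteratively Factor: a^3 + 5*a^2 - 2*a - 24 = (a + 4)*(a^2 + a - 6) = (a - 2)*(a + 4)*(a + 3)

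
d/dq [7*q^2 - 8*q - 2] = 14*q - 8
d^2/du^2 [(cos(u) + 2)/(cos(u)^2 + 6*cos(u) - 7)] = (-9*(1 - cos(2*u))^2*cos(u)/4 - (1 - cos(2*u))^2/2 - 151*cos(u)/2 - 81*cos(2*u) - 21*cos(3*u) + cos(5*u)/2 + 177)/((cos(u) - 1)^3*(cos(u) + 7)^3)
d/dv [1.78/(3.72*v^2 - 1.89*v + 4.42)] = (3.3642 - 13.2432*v)/(3.72*v^2 - 1.89*v + 4.42)^2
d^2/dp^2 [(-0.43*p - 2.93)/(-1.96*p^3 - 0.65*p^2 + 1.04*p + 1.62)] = (9.911328*p^5 + 138.357576*p^4 + 61.841494*p^3 - 12.02349*p^2 + 46.652676*p + 11.059828)/(7.529536*p^9 + 7.49112*p^8 - 9.501492*p^7 - 26.345311*p^6 - 7.341672*p^5 + 19.869018*p^4 + 20.877328*p^3 - 0.138996*p^2 - 8.188128*p - 4.251528)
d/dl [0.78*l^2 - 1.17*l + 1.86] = 1.56*l - 1.17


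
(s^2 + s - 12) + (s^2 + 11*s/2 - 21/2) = 2*s^2 + 13*s/2 - 45/2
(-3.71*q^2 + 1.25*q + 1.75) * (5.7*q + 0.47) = -21.147*q^3 + 5.3813*q^2 + 10.5625*q + 0.8225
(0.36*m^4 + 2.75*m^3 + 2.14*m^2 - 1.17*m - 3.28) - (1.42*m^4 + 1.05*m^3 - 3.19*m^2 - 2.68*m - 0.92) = -1.06*m^4 + 1.7*m^3 + 5.33*m^2 + 1.51*m - 2.36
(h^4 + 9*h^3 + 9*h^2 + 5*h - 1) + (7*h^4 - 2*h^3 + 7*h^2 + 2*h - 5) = 8*h^4 + 7*h^3 + 16*h^2 + 7*h - 6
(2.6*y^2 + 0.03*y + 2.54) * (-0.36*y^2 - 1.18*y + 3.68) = -0.936*y^4 - 3.0788*y^3 + 8.6182*y^2 - 2.8868*y + 9.3472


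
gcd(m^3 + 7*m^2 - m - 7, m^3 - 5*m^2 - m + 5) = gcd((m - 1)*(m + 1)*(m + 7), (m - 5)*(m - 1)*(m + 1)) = m^2 - 1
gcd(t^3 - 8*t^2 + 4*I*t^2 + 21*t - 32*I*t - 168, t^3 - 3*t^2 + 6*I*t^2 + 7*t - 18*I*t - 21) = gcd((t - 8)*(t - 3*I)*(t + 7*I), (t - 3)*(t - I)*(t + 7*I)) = t + 7*I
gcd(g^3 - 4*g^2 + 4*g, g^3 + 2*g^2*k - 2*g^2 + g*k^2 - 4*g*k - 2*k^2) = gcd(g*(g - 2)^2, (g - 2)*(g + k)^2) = g - 2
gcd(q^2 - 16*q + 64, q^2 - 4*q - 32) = q - 8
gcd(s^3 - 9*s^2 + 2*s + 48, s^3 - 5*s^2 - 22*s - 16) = s^2 - 6*s - 16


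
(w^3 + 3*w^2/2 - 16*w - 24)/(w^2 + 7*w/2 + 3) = (w^2 - 16)/(w + 2)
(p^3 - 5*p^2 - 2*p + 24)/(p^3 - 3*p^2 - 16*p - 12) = (p^2 - 7*p + 12)/(p^2 - 5*p - 6)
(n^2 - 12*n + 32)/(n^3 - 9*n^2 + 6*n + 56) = (n - 8)/(n^2 - 5*n - 14)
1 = 1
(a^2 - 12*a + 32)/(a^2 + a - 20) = (a - 8)/(a + 5)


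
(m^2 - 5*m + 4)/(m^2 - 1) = (m - 4)/(m + 1)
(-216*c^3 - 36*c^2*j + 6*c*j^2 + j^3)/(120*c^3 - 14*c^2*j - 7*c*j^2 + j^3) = (-36*c^2 - 12*c*j - j^2)/(20*c^2 + c*j - j^2)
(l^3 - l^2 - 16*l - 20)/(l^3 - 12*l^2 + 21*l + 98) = (l^2 - 3*l - 10)/(l^2 - 14*l + 49)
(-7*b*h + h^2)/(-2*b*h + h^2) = (7*b - h)/(2*b - h)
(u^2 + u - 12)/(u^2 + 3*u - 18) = (u + 4)/(u + 6)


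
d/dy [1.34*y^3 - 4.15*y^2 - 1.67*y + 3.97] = 4.02*y^2 - 8.3*y - 1.67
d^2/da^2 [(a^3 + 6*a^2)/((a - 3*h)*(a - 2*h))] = 2*h*(19*a^3*h + 30*a^3 - 90*a^2*h^2 - 108*a^2*h + 108*a*h^3 + 216*h^3)/(a^6 - 15*a^5*h + 93*a^4*h^2 - 305*a^3*h^3 + 558*a^2*h^4 - 540*a*h^5 + 216*h^6)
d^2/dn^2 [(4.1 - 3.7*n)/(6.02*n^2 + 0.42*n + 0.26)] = (-(3.7*n - 4.1)*(12.04*n + 0.42)*(24.08*n + 0.84) + (133.644*n - 46.256)*(6.02*n^2 + 0.42*n + 0.26))/(6.02*n^2 + 0.42*n + 0.26)^3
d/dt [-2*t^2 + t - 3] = 1 - 4*t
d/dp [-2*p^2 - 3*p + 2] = -4*p - 3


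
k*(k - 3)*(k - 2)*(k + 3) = k^4 - 2*k^3 - 9*k^2 + 18*k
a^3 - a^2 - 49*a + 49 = (a - 7)*(a - 1)*(a + 7)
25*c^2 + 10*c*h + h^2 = (5*c + h)^2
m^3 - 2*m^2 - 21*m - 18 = (m - 6)*(m + 1)*(m + 3)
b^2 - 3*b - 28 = (b - 7)*(b + 4)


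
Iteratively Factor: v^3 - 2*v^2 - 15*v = (v)*(v^2 - 2*v - 15) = v*(v + 3)*(v - 5)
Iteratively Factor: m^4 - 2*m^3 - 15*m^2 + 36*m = (m + 4)*(m^3 - 6*m^2 + 9*m) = (m - 3)*(m + 4)*(m^2 - 3*m) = (m - 3)^2*(m + 4)*(m)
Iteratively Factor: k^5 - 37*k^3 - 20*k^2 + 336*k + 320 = (k + 4)*(k^4 - 4*k^3 - 21*k^2 + 64*k + 80) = (k + 4)^2*(k^3 - 8*k^2 + 11*k + 20) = (k + 1)*(k + 4)^2*(k^2 - 9*k + 20) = (k - 5)*(k + 1)*(k + 4)^2*(k - 4)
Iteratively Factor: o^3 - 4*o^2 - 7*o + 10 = (o - 5)*(o^2 + o - 2) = (o - 5)*(o - 1)*(o + 2)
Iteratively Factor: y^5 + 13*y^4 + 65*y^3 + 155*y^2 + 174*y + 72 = (y + 4)*(y^4 + 9*y^3 + 29*y^2 + 39*y + 18) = (y + 3)*(y + 4)*(y^3 + 6*y^2 + 11*y + 6) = (y + 2)*(y + 3)*(y + 4)*(y^2 + 4*y + 3) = (y + 2)*(y + 3)^2*(y + 4)*(y + 1)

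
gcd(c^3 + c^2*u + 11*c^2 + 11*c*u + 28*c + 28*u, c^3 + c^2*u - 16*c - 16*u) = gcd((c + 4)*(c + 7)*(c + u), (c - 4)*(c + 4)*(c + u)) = c^2 + c*u + 4*c + 4*u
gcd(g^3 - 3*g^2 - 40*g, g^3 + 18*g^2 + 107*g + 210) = g + 5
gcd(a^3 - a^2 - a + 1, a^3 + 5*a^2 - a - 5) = a^2 - 1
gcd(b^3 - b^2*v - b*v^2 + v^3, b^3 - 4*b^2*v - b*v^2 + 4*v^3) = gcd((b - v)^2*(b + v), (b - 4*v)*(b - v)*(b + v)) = -b^2 + v^2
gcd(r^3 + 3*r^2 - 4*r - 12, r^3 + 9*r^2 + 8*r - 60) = r - 2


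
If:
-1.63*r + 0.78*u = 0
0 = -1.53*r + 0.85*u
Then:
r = 0.00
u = 0.00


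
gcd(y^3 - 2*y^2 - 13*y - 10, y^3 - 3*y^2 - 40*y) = 1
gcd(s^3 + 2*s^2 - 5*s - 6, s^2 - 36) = 1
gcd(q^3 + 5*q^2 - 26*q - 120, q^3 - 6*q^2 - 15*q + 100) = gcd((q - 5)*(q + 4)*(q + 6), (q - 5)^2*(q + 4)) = q^2 - q - 20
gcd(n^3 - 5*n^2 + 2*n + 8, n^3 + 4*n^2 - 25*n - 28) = n^2 - 3*n - 4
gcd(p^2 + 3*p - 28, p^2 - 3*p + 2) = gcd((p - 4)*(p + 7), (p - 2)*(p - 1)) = 1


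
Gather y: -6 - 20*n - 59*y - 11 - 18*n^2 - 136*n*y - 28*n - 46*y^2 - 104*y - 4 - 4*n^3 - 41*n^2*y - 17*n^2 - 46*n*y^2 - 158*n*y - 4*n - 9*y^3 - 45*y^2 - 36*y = -4*n^3 - 35*n^2 - 52*n - 9*y^3 + y^2*(-46*n - 91) + y*(-41*n^2 - 294*n - 199) - 21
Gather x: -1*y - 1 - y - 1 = -2*y - 2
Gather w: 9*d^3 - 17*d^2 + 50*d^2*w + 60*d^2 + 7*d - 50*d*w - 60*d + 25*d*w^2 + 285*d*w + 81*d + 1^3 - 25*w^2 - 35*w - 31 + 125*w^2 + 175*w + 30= 9*d^3 + 43*d^2 + 28*d + w^2*(25*d + 100) + w*(50*d^2 + 235*d + 140)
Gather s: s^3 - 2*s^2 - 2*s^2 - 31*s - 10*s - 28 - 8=s^3 - 4*s^2 - 41*s - 36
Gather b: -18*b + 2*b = -16*b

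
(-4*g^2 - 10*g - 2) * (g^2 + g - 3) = -4*g^4 - 14*g^3 + 28*g + 6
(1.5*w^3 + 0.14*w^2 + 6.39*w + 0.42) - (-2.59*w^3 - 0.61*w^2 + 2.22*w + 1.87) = 4.09*w^3 + 0.75*w^2 + 4.17*w - 1.45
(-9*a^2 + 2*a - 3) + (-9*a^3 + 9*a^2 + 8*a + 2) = -9*a^3 + 10*a - 1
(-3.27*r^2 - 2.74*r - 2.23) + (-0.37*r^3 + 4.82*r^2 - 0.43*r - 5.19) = -0.37*r^3 + 1.55*r^2 - 3.17*r - 7.42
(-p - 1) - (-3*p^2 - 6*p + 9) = 3*p^2 + 5*p - 10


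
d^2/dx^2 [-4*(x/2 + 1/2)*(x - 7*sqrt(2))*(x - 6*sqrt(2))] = -12*x - 4 + 52*sqrt(2)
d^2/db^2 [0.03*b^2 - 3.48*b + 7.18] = 0.0600000000000000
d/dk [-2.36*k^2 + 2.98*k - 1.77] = 2.98 - 4.72*k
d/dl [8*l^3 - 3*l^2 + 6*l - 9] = 24*l^2 - 6*l + 6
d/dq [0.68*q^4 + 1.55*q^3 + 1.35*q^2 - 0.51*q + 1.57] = 2.72*q^3 + 4.65*q^2 + 2.7*q - 0.51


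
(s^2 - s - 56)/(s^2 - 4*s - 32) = (s + 7)/(s + 4)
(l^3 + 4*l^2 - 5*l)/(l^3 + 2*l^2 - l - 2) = l*(l + 5)/(l^2 + 3*l + 2)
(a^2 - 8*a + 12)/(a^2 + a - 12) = (a^2 - 8*a + 12)/(a^2 + a - 12)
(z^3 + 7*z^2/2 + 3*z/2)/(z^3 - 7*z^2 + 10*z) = (2*z^2 + 7*z + 3)/(2*(z^2 - 7*z + 10))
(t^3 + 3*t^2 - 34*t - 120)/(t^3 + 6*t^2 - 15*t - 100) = (t^2 - 2*t - 24)/(t^2 + t - 20)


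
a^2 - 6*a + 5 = (a - 5)*(a - 1)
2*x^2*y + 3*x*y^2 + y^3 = y*(x + y)*(2*x + y)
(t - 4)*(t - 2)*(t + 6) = t^3 - 28*t + 48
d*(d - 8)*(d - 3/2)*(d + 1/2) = d^4 - 9*d^3 + 29*d^2/4 + 6*d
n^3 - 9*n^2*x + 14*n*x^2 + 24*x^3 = (n - 6*x)*(n - 4*x)*(n + x)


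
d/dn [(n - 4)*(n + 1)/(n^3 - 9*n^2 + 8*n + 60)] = (-n^4 + 6*n^3 - 7*n^2 + 48*n - 148)/(n^6 - 18*n^5 + 97*n^4 - 24*n^3 - 1016*n^2 + 960*n + 3600)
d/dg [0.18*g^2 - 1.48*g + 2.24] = 0.36*g - 1.48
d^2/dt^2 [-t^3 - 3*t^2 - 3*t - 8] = -6*t - 6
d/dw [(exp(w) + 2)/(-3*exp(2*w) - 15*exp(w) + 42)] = ((exp(w) + 2)*(2*exp(w) + 5) - exp(2*w) - 5*exp(w) + 14)*exp(w)/(3*(exp(2*w) + 5*exp(w) - 14)^2)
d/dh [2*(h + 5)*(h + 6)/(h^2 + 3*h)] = 4*(-4*h^2 - 30*h - 45)/(h^2*(h^2 + 6*h + 9))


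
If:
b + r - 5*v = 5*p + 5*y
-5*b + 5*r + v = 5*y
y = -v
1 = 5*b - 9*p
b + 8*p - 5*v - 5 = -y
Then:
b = 13/14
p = 17/42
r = 23/21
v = -5/36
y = 5/36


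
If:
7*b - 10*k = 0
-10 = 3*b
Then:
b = -10/3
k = -7/3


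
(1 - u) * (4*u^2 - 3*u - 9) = -4*u^3 + 7*u^2 + 6*u - 9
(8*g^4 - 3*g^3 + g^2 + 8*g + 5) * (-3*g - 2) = -24*g^5 - 7*g^4 + 3*g^3 - 26*g^2 - 31*g - 10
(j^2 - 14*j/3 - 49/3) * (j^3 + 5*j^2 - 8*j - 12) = j^5 + j^4/3 - 143*j^3/3 - 169*j^2/3 + 560*j/3 + 196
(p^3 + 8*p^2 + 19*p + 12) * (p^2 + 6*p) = p^5 + 14*p^4 + 67*p^3 + 126*p^2 + 72*p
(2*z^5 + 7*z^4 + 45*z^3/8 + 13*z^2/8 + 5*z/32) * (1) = 2*z^5 + 7*z^4 + 45*z^3/8 + 13*z^2/8 + 5*z/32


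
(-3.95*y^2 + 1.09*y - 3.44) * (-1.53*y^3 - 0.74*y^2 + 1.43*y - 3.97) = 6.0435*y^5 + 1.2553*y^4 - 1.1919*y^3 + 19.7858*y^2 - 9.2465*y + 13.6568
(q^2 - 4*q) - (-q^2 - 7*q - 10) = 2*q^2 + 3*q + 10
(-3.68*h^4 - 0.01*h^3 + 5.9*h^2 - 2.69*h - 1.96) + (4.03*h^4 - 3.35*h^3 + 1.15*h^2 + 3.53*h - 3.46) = 0.35*h^4 - 3.36*h^3 + 7.05*h^2 + 0.84*h - 5.42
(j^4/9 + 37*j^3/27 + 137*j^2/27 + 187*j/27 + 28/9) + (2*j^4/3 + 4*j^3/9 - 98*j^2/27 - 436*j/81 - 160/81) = 7*j^4/9 + 49*j^3/27 + 13*j^2/9 + 125*j/81 + 92/81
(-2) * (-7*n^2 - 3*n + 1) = 14*n^2 + 6*n - 2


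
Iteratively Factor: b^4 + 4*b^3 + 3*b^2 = (b)*(b^3 + 4*b^2 + 3*b) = b*(b + 1)*(b^2 + 3*b) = b*(b + 1)*(b + 3)*(b)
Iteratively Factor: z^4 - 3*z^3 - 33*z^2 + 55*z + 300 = (z + 3)*(z^3 - 6*z^2 - 15*z + 100) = (z - 5)*(z + 3)*(z^2 - z - 20) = (z - 5)*(z + 3)*(z + 4)*(z - 5)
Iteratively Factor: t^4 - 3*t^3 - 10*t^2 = (t)*(t^3 - 3*t^2 - 10*t) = t*(t - 5)*(t^2 + 2*t) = t*(t - 5)*(t + 2)*(t)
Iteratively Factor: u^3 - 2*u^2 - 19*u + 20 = (u - 5)*(u^2 + 3*u - 4) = (u - 5)*(u - 1)*(u + 4)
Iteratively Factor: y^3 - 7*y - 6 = (y + 2)*(y^2 - 2*y - 3) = (y + 1)*(y + 2)*(y - 3)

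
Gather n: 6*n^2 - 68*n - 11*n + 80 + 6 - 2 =6*n^2 - 79*n + 84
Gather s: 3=3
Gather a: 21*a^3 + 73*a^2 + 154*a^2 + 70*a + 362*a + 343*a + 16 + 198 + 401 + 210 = 21*a^3 + 227*a^2 + 775*a + 825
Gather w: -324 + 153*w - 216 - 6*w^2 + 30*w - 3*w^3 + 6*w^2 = -3*w^3 + 183*w - 540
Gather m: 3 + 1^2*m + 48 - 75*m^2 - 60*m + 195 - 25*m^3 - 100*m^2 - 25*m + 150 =-25*m^3 - 175*m^2 - 84*m + 396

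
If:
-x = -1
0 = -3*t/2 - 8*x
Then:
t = -16/3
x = 1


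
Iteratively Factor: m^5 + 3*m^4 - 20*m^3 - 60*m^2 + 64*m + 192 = (m + 4)*(m^4 - m^3 - 16*m^2 + 4*m + 48) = (m - 4)*(m + 4)*(m^3 + 3*m^2 - 4*m - 12) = (m - 4)*(m - 2)*(m + 4)*(m^2 + 5*m + 6) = (m - 4)*(m - 2)*(m + 3)*(m + 4)*(m + 2)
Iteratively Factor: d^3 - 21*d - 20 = (d + 4)*(d^2 - 4*d - 5) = (d + 1)*(d + 4)*(d - 5)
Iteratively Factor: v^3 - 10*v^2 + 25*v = (v)*(v^2 - 10*v + 25) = v*(v - 5)*(v - 5)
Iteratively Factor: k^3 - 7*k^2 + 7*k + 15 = (k + 1)*(k^2 - 8*k + 15) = (k - 5)*(k + 1)*(k - 3)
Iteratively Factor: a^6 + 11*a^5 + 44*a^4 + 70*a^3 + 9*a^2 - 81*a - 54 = (a + 2)*(a^5 + 9*a^4 + 26*a^3 + 18*a^2 - 27*a - 27) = (a + 2)*(a + 3)*(a^4 + 6*a^3 + 8*a^2 - 6*a - 9) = (a + 2)*(a + 3)^2*(a^3 + 3*a^2 - a - 3) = (a - 1)*(a + 2)*(a + 3)^2*(a^2 + 4*a + 3) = (a - 1)*(a + 1)*(a + 2)*(a + 3)^2*(a + 3)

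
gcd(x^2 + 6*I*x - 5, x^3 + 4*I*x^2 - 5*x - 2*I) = x + I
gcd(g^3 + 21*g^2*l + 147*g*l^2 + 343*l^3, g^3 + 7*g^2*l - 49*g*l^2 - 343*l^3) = g^2 + 14*g*l + 49*l^2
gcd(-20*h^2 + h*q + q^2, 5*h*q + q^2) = 5*h + q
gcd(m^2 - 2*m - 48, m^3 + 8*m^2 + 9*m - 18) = m + 6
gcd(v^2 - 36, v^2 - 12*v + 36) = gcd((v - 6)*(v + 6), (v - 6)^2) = v - 6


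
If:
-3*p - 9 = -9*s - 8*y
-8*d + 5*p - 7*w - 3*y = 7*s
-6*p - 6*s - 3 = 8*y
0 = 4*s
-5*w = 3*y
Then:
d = -71/96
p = -4/3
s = 0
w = -3/8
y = 5/8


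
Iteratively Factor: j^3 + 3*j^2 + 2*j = (j)*(j^2 + 3*j + 2) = j*(j + 2)*(j + 1)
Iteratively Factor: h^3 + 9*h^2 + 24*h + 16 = (h + 1)*(h^2 + 8*h + 16) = (h + 1)*(h + 4)*(h + 4)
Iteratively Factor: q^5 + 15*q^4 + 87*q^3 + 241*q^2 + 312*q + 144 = (q + 1)*(q^4 + 14*q^3 + 73*q^2 + 168*q + 144) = (q + 1)*(q + 3)*(q^3 + 11*q^2 + 40*q + 48) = (q + 1)*(q + 3)*(q + 4)*(q^2 + 7*q + 12) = (q + 1)*(q + 3)*(q + 4)^2*(q + 3)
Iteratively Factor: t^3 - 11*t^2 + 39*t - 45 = (t - 3)*(t^2 - 8*t + 15) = (t - 5)*(t - 3)*(t - 3)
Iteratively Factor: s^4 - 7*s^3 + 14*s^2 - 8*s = (s)*(s^3 - 7*s^2 + 14*s - 8) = s*(s - 4)*(s^2 - 3*s + 2) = s*(s - 4)*(s - 1)*(s - 2)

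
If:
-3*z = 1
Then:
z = -1/3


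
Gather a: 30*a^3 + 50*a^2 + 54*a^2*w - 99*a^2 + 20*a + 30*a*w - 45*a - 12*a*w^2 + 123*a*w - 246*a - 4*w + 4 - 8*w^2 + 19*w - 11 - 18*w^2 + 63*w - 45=30*a^3 + a^2*(54*w - 49) + a*(-12*w^2 + 153*w - 271) - 26*w^2 + 78*w - 52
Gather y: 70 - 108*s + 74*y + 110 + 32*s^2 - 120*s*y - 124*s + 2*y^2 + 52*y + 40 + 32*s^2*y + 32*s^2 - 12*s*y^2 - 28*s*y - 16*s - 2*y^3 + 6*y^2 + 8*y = 64*s^2 - 248*s - 2*y^3 + y^2*(8 - 12*s) + y*(32*s^2 - 148*s + 134) + 220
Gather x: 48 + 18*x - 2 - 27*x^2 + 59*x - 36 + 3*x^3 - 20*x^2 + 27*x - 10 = 3*x^3 - 47*x^2 + 104*x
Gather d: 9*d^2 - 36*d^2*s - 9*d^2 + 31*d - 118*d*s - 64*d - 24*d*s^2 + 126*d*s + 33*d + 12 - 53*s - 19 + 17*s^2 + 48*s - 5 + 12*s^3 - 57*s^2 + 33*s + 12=-36*d^2*s + d*(-24*s^2 + 8*s) + 12*s^3 - 40*s^2 + 28*s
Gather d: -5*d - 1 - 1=-5*d - 2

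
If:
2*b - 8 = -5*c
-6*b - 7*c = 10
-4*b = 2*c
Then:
No Solution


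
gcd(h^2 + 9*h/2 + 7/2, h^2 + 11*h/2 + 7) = h + 7/2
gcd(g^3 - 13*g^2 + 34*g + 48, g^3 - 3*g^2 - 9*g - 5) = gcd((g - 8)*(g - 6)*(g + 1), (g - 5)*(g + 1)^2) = g + 1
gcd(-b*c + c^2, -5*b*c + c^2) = c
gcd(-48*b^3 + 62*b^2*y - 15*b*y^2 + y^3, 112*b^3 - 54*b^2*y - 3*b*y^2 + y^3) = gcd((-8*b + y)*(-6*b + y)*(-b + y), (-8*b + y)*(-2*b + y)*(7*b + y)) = -8*b + y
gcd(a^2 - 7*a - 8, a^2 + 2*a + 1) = a + 1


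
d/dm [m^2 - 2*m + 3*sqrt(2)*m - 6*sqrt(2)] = 2*m - 2 + 3*sqrt(2)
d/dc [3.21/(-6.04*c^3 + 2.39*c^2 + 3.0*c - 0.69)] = (58.1652*c^2 - 15.3438*c - 9.63)/(6.04*c^3 - 2.39*c^2 - 3.0*c + 0.69)^2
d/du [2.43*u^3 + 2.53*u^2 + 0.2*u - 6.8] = 7.29*u^2 + 5.06*u + 0.2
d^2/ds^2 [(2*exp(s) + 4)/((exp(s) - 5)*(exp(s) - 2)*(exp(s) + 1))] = 8*(exp(6*s) - 27*exp(4*s) + 47*exp(3*s) + 18*exp(2*s) + 117*exp(s) + 10)*exp(s)/(exp(9*s) - 18*exp(8*s) + 117*exp(7*s) - 294*exp(6*s) - 9*exp(5*s) + 1098*exp(4*s) - 753*exp(3*s) - 1530*exp(2*s) + 900*exp(s) + 1000)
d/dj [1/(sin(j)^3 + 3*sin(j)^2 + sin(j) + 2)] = (-6*sin(j) + 3*cos(j)^2 - 4)*cos(j)/(sin(j)^3 + 3*sin(j)^2 + sin(j) + 2)^2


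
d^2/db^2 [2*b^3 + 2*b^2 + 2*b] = 12*b + 4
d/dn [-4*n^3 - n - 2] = -12*n^2 - 1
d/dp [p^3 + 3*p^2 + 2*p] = 3*p^2 + 6*p + 2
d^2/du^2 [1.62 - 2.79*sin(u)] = 2.79*sin(u)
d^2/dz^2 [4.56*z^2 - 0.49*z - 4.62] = 9.12000000000000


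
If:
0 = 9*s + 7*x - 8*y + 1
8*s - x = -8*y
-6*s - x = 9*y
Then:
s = -17/433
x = -24/433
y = 14/433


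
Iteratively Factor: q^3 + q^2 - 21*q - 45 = (q + 3)*(q^2 - 2*q - 15) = (q - 5)*(q + 3)*(q + 3)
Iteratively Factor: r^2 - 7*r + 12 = (r - 3)*(r - 4)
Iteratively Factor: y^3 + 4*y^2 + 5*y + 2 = (y + 2)*(y^2 + 2*y + 1) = (y + 1)*(y + 2)*(y + 1)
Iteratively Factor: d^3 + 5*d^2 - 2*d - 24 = (d - 2)*(d^2 + 7*d + 12) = (d - 2)*(d + 4)*(d + 3)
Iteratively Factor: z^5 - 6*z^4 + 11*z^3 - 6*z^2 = (z - 3)*(z^4 - 3*z^3 + 2*z^2) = z*(z - 3)*(z^3 - 3*z^2 + 2*z) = z*(z - 3)*(z - 2)*(z^2 - z) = z^2*(z - 3)*(z - 2)*(z - 1)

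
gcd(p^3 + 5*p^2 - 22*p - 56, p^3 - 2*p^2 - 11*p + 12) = p - 4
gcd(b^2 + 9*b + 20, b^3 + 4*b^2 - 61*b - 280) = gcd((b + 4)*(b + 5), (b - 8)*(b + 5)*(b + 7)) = b + 5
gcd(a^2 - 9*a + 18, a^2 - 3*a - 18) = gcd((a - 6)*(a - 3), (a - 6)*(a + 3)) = a - 6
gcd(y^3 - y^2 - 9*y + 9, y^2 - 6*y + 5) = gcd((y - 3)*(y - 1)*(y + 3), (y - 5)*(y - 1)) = y - 1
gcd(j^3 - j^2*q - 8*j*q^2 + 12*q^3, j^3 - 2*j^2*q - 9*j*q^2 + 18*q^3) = -j^2 - j*q + 6*q^2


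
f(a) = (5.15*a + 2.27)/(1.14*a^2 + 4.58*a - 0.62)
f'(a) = (-2.28*a - 4.58)*(5.15*a + 2.27)/(1.14*a^2 + 4.58*a - 0.62)^2 + 5.15/(1.14*a^2 + 4.58*a - 0.62)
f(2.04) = 0.95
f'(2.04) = -0.27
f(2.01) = 0.96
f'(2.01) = -0.27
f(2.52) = 0.84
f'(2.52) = -0.19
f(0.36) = 3.51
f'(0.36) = -11.71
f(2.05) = 0.95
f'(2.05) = -0.27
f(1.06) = 1.40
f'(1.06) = -0.84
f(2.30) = 0.89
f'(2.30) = -0.22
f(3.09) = 0.74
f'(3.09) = -0.14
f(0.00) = -3.66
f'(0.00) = -35.35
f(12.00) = 0.29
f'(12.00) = -0.02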